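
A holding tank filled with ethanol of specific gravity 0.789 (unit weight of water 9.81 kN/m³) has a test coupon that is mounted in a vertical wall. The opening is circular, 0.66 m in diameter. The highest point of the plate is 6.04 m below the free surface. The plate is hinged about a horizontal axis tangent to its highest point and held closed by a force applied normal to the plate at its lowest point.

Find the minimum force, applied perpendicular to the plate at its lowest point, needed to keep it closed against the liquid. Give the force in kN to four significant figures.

P ≈ 8.543 kN

γ = 0.789 × 9.81 = 7.74009 kN/m³.
The centroid is at the centre, 0.33 m below the top of the plate, so the centroid depth is h_c = 6.04 + 0.33 = 6.37 m.
A = π(0.33)² = 0.342119 m².
Resultant F = γ·h_c·A = 7.74009 × 6.37 × 0.342119 = 16.868 kN.
I_c = πr⁴/4 = π × 0.33⁴/4 = 0.0093142 m⁴.
Centre of pressure: y_p = y_c + I_c/(y_c·A) = 6.37 + 0.0093142/(6.37 × 0.342119) = 6.37 + 0.00427395 = 6.37427 m along the plane.
The resultant acts 0.33 + 0.00427395 = 0.334274 m (along the plate) below the hinge at the top edge, so the moment about the hinge is M = F × 0.334274 = 16.868 × 0.334274 = 5.63853 kN·m.
A normal force at the bottom, 0.66 m from the hinge, must supply this moment: P = 5.63853/0.66 = 8.54323 kN.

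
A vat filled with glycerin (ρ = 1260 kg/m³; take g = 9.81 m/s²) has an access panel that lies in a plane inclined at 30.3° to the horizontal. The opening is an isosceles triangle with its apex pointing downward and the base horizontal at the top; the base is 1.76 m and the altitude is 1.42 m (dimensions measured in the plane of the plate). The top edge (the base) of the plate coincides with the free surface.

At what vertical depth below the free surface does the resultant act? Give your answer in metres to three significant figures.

h_p = 0.358 m

γ = ρg = 1260 × 9.81 / 1000 = 12.3606 kN/m³.
Let θ = 30.3° be the plate's angle to the horizontal; measure y along the incline from where the plane meets the free surface. Vertical depth h = y·sinθ with sinθ = 0.504528.
With the apex down, the centroid sits h/3 = 1.42/3 = 0.473333 m below the base (the top edge), so y_c = 0.473333 m and h_c = 0.473333 × 0.504528 = 0.23881 m.
A = ½ × 1.76 × 1.42 = 1.2496 m².
Resultant F = γ·h_c·A = 12.3606 × 0.23881 × 1.2496 = 3.68861 kN.
I_c = b·h³/36 = 1.76 × 1.42³/36 = 0.139983 m⁴.
Centre of pressure: y_p = y_c + I_c/(y_c·A) = 0.473333 + 0.139983/(0.473333 × 1.2496) = 0.473333 + 0.236667 = 0.71 m along the plane.
Vertically, h_p = y_p·sinθ = 0.71 × 0.504528 = 0.358215 m.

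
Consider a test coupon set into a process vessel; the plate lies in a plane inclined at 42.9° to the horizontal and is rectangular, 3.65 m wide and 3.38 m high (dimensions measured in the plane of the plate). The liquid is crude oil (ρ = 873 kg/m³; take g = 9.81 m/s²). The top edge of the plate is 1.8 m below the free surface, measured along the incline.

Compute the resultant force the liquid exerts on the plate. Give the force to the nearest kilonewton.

γ = ρg = 873 × 9.81 / 1000 = 8.56413 kN/m³.
Let θ = 42.9° be the plate's angle to the horizontal; measure y along the incline from where the plane meets the free surface. Vertical depth h = y·sinθ with sinθ = 0.680721.
The centroid lies 3.38/2 = 1.69 m below the top edge, so y_c = 1.8 + 1.69 = 3.49 m and h_c = 3.49 × 0.680721 = 2.37572 m.
A = 3.65 × 3.38 = 12.337 m².
Resultant F = γ·h_c·A = 8.56413 × 2.37572 × 12.337 = 251.008 kN.

F ≈ 251 kN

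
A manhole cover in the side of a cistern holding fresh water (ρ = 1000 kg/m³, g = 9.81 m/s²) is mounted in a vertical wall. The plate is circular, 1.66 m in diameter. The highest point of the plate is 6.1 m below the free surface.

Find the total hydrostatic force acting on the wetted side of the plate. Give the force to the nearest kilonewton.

F ≈ 147 kN

γ = ρg = 1000 × 9.81 = 9810 N/m³ = 9.81 kN/m³.
The centroid is at the centre, 0.83 m below the top of the plate, so the centroid depth is h_c = 6.1 + 0.83 = 6.93 m.
A = π(0.83)² = 2.16424 m².
Resultant F = γ·h_c·A = 9.81 × 6.93 × 2.16424 = 147.132 kN.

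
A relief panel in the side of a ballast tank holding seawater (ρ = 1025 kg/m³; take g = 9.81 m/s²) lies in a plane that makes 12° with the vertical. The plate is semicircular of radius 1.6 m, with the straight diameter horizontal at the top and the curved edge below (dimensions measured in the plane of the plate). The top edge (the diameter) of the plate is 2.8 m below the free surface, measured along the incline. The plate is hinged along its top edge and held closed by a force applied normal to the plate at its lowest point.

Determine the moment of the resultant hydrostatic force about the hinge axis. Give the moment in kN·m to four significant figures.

γ = ρg = 1025 × 9.81 / 1000 = 10.05525 kN/m³.
The plate makes 12° with the vertical, i.e. θ = 90° − 12° = 78° to the horizontal. Measuring y along the incline from the free-surface line, vertical depth h = y·sinθ with sinθ = 0.978148.
The centroid of a semicircle lies 4r/(3π) = 0.679061 m from the diameter, here below the top edge, so y_c = 2.8 + 0.679061 = 3.47906 m and h_c = 3.47906 × 0.978148 = 3.40304 m.
A = πr²/2 = π × 1.6²/2 = 4.02124 m².
Resultant F = γ·h_c·A = 10.05525 × 3.40304 × 4.02124 = 137.6 kN.
I_c = (π/8 − 8/(9π))·r⁴ = 0.109757 × 1.6⁴ = 0.719303 m⁴.
Centre of pressure: y_p = y_c + I_c/(y_c·A) = 3.47906 + 0.719303/(3.47906 × 4.02124) = 3.47906 + 0.051415 = 3.53048 m along the plane.
The resultant acts 0.679061 + 0.051415 = 0.730476 m (along the plate) below the hinge at the top edge, so the moment about the hinge is M = F × 0.730476 = 137.6 × 0.730476 = 100.513 kN·m.

M ≈ 100.5 kN·m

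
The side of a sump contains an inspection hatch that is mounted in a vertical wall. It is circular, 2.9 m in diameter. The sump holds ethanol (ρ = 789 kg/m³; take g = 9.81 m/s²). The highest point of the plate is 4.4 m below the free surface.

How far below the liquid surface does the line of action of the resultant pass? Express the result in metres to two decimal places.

γ = ρg = 789 × 9.81 / 1000 = 7.74009 kN/m³.
The centroid is at the centre, 1.45 m below the top of the plate, so the centroid depth is h_c = 4.4 + 1.45 = 5.85 m.
A = π(1.45)² = 6.6052 m².
Resultant F = γ·h_c·A = 7.74009 × 5.85 × 6.6052 = 299.08 kN.
I_c = πr⁴/4 = π × 1.45⁴/4 = 3.47186 m⁴.
Centre of pressure: y_p = y_c + I_c/(y_c·A) = 5.85 + 3.47186/(5.85 × 6.6052) = 5.85 + 0.0898505 = 5.93985 m along the plane.

h_p = 5.94 m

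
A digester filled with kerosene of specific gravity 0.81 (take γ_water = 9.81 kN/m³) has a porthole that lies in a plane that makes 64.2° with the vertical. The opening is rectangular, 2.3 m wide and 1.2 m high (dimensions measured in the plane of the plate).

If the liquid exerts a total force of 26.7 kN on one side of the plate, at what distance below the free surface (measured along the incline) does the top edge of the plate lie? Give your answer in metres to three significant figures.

γ = 0.81 × 9.81 = 7.9461 kN/m³.
A = 2.3 × 1.2 = 2.76 m².
From F = γ·h_c·A, the centroid depth is h_c = 26.7/(7.9461 × 2.76) = 1.21744 m.
The plate makes 64.2° with the vertical, i.e. θ = 90° − 64.2° = 25.8° to the horizontal. Measuring y along the incline from the free-surface line, vertical depth h = y·sinθ with sinθ = 0.435231.
Along the incline, y_c = h_c/sinθ = 1.21744/0.435231 = 2.79723 m.
The centroid lies 1.2/2 = 0.6 m below the top edge, so the top edge sits at y_top = 2.79723 − 0.6 = 2.19723 m along the incline.

y_top ≈ 2.20 m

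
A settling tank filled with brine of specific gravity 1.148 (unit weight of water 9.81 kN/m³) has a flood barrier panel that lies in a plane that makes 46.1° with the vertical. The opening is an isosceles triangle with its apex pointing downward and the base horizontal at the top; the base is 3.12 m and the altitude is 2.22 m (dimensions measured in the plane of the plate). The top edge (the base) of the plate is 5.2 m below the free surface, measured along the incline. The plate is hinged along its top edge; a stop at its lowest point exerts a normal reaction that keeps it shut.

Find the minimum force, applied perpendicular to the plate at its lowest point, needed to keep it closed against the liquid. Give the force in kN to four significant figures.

γ = 1.148 × 9.81 = 11.26188 kN/m³.
The plate makes 46.1° with the vertical, i.e. θ = 90° − 46.1° = 43.9° to the horizontal. Measuring y along the incline from the free-surface line, vertical depth h = y·sinθ with sinθ = 0.693402.
With the apex down, the centroid sits h/3 = 2.22/3 = 0.74 m below the base (the top edge), so y_c = 5.2 + 0.74 = 5.94 m and h_c = 5.94 × 0.693402 = 4.11881 m.
A = ½ × 3.12 × 2.22 = 3.4632 m².
Resultant F = γ·h_c·A = 11.26188 × 4.11881 × 3.4632 = 160.642 kN.
I_c = b·h³/36 = 3.12 × 2.22³/36 = 0.948224 m⁴.
Centre of pressure: y_p = y_c + I_c/(y_c·A) = 5.94 + 0.948224/(5.94 × 3.4632) = 5.94 + 0.0460943 = 5.98609 m along the plane.
The resultant acts 0.74 + 0.0460943 = 0.786094 m (along the plate) below the hinge at the top edge, so the moment about the hinge is M = F × 0.786094 = 160.642 × 0.786094 = 126.28 kN·m.
A normal force at the bottom, 2.22 m from the hinge, must supply this moment: P = 126.28/2.22 = 56.8829 kN.

P ≈ 56.88 kN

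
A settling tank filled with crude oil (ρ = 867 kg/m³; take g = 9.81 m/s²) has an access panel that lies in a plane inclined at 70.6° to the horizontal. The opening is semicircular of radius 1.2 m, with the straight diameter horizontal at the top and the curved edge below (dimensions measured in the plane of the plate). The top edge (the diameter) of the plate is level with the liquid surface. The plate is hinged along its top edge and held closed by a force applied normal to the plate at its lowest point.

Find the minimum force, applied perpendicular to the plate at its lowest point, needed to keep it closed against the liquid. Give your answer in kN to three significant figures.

P ≈ 5.44 kN

γ = ρg = 867 × 9.81 / 1000 = 8.50527 kN/m³.
Let θ = 70.6° be the plate's angle to the horizontal; measure y along the incline from where the plane meets the free surface. Vertical depth h = y·sinθ with sinθ = 0.943223.
The centroid of a semicircle lies 4r/(3π) = 0.509296 m from the diameter, here below the top edge, so y_c = 0.509296 m and h_c = 0.509296 × 0.943223 = 0.48038 m.
A = πr²/2 = π × 1.2²/2 = 2.26195 m².
Resultant F = γ·h_c·A = 8.50527 × 0.48038 × 2.26195 = 9.24179 kN.
I_c = (π/8 − 8/(9π))·r⁴ = 0.109757 × 1.2⁴ = 0.227592 m⁴.
Centre of pressure: y_p = y_c + I_c/(y_c·A) = 0.509296 + 0.227592/(0.509296 × 2.26195) = 0.509296 + 0.197562 = 0.706858 m along the plane.
The resultant acts 0.509296 + 0.197562 = 0.706858 m (along the plate) below the hinge at the top edge, so the moment about the hinge is M = F × 0.706858 = 9.24179 × 0.706858 = 6.53263 kN·m.
A normal force at the bottom, 1.2 m from the hinge, must supply this moment: P = 6.53263/1.2 = 5.44386 kN.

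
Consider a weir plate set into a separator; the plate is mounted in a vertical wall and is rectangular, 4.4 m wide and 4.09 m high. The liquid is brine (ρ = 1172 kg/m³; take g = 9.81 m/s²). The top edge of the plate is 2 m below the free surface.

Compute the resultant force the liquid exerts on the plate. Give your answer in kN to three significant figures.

F ≈ 837 kN

γ = ρg = 1172 × 9.81 / 1000 = 11.49732 kN/m³.
The centroid lies 4.09/2 = 2.045 m below the top edge, so the centroid depth is h_c = 2 + 2.045 = 4.045 m.
A = 4.4 × 4.09 = 17.996 m².
Resultant F = γ·h_c·A = 11.49732 × 4.045 × 17.996 = 836.934 kN.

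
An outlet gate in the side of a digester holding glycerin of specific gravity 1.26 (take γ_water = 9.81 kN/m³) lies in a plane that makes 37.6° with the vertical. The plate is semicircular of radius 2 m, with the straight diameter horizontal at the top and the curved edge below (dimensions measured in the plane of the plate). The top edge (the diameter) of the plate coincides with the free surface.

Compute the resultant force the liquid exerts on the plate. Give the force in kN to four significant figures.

F ≈ 52.23 kN

γ = 1.26 × 9.81 = 12.3606 kN/m³.
The plate makes 37.6° with the vertical, i.e. θ = 90° − 37.6° = 52.4° to the horizontal. Measuring y along the incline from the free-surface line, vertical depth h = y·sinθ with sinθ = 0.792290.
The centroid of a semicircle lies 4r/(3π) = 0.848826 m from the diameter, here below the top edge, so y_c = 0.848826 m and h_c = 0.848826 × 0.792290 = 0.672516 m.
A = πr²/2 = π × 2²/2 = 6.28319 m².
Resultant F = γ·h_c·A = 12.3606 × 0.672516 × 6.28319 = 52.2303 kN.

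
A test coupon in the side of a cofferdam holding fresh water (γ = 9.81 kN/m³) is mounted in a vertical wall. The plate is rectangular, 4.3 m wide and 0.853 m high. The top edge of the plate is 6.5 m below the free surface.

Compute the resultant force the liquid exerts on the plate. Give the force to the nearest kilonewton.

F ≈ 249 kN

γ = 9.81 kN/m³.
The centroid lies 0.853/2 = 0.4265 m below the top edge, so the centroid depth is h_c = 6.5 + 0.4265 = 6.9265 m.
A = 4.3 × 0.853 = 3.6679 m².
Resultant F = γ·h_c·A = 9.81 × 6.9265 × 3.6679 = 249.23 kN.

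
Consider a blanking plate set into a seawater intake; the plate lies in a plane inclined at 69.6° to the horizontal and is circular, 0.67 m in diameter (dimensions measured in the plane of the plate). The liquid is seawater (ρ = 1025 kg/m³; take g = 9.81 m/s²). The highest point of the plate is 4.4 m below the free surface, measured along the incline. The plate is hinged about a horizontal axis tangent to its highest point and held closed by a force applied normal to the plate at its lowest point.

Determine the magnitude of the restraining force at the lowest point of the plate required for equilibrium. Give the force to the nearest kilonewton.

P ≈ 8 kN

γ = ρg = 1025 × 9.81 / 1000 = 10.05525 kN/m³.
Let θ = 69.6° be the plate's angle to the horizontal; measure y along the incline from where the plane meets the free surface. Vertical depth h = y·sinθ with sinθ = 0.937282.
The centroid is at the centre, 0.335 m below the top of the plate, so y_c = 4.4 + 0.335 = 4.735 m and h_c = 4.735 × 0.937282 = 4.43803 m.
A = π(0.335)² = 0.352565 m².
Resultant F = γ·h_c·A = 10.05525 × 4.43803 × 0.352565 = 15.7334 kN.
I_c = πr⁴/4 = π × 0.335⁴/4 = 0.00989166 m⁴.
Centre of pressure: y_p = y_c + I_c/(y_c·A) = 4.735 + 0.00989166/(4.735 × 0.352565) = 4.735 + 0.0059253 = 4.74093 m along the plane.
The resultant acts 0.335 + 0.0059253 = 0.340925 m (along the plate) below the hinge at the top edge, so the moment about the hinge is M = F × 0.340925 = 15.7334 × 0.340925 = 5.36391 kN·m.
A normal force at the bottom, 0.67 m from the hinge, must supply this moment: P = 5.36391/0.67 = 8.00584 kN.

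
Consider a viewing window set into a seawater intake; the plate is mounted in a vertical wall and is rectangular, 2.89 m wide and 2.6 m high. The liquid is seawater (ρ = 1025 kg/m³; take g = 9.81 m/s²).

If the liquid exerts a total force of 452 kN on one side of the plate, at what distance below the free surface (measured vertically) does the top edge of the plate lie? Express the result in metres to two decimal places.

d_top ≈ 4.68 m

γ = ρg = 1025 × 9.81 / 1000 = 10.05525 kN/m³.
A = 2.89 × 2.6 = 7.514 m².
From F = γ·h_c·A, the centroid depth is h_c = 452/(10.05525 × 7.514) = 5.98239 m.
The centroid lies 2.6/2 = 1.3 m below the top edge, so the top edge sits at h_top = 5.98239 − 1.3 = 4.68239 m below the surface.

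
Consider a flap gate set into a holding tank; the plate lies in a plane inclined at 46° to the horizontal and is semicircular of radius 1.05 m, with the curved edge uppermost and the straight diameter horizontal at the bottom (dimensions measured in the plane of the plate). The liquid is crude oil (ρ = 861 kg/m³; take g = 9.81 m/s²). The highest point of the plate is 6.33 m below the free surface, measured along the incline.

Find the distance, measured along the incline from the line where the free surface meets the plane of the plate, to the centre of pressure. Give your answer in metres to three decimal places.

y_p = 6.945 m

γ = ρg = 861 × 9.81 / 1000 = 8.44641 kN/m³.
Let θ = 46° be the plate's angle to the horizontal; measure y along the incline from where the plane meets the free surface. Vertical depth h = y·sinθ with sinθ = 0.719340.
The centroid lies 4r/(3π) = 0.445634 m above the diameter, so r − 4r/(3π) = 1.05 − 0.445634 = 0.604366 m below the topmost point, so y_c = 6.33 + 0.604366 = 6.93437 m and h_c = 6.93437 × 0.719340 = 4.98817 m.
A = πr²/2 = π × 1.05²/2 = 1.7318 m².
Resultant F = γ·h_c·A = 8.44641 × 4.98817 × 1.7318 = 72.9644 kN.
I_c = (π/8 − 8/(9π))·r⁴ = 0.109757 × 1.05⁴ = 0.13341 m⁴.
Centre of pressure: y_p = y_c + I_c/(y_c·A) = 6.93437 + 0.13341/(6.93437 × 1.7318) = 6.93437 + 0.0111092 = 6.94548 m along the plane.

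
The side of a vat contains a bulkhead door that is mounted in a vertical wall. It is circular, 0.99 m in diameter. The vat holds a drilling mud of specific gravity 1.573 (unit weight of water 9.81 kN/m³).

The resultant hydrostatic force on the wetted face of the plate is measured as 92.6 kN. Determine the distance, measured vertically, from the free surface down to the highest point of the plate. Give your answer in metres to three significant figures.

d_top ≈ 7.30 m

γ = 1.573 × 9.81 = 15.43113 kN/m³.
A = π(0.495)² = 0.769769 m².
From F = γ·h_c·A, the centroid depth is h_c = 92.6/(15.43113 × 0.769769) = 7.79566 m.
The centroid is at the centre, 0.495 m below the top of the plate, so the highest point sits at h_top = 7.79566 − 0.495 = 7.30066 m below the surface.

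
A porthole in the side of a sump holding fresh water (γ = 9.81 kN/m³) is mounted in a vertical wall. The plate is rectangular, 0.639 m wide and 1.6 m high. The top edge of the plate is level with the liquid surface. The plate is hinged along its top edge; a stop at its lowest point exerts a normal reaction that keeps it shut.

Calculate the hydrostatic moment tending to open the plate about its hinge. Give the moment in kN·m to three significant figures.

γ = 9.81 kN/m³.
The centroid lies 1.6/2 = 0.8 m below the top edge, so the centroid depth is h_c = 0.8 m.
A = 0.639 × 1.6 = 1.0224 m².
Resultant F = γ·h_c·A = 9.81 × 0.8 × 1.0224 = 8.0238 kN.
I_c = b·h³/12 = 0.639 × 1.6³/12 = 0.218112 m⁴.
Centre of pressure: y_p = y_c + I_c/(y_c·A) = 0.8 + 0.218112/(0.8 × 1.0224) = 0.8 + 0.266667 = 1.06667 m along the plane.
The resultant acts 0.8 + 0.266667 = 1.06667 m (along the plate) below the hinge at the top edge, so the moment about the hinge is M = F × 1.06667 = 8.0238 × 1.06667 = 8.55875 kN·m.

M ≈ 8.56 kN·m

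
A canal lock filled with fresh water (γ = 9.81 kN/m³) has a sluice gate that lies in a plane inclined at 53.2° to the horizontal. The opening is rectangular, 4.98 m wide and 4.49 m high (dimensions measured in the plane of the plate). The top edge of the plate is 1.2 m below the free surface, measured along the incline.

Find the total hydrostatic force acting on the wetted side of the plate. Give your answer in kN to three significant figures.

F ≈ 605 kN

γ = 9.81 kN/m³.
Let θ = 53.2° be the plate's angle to the horizontal; measure y along the incline from where the plane meets the free surface. Vertical depth h = y·sinθ with sinθ = 0.800731.
The centroid lies 4.49/2 = 2.245 m below the top edge, so y_c = 1.2 + 2.245 = 3.445 m and h_c = 3.445 × 0.800731 = 2.75852 m.
A = 4.98 × 4.49 = 22.3602 m².
Resultant F = γ·h_c·A = 9.81 × 2.75852 × 22.3602 = 605.091 kN.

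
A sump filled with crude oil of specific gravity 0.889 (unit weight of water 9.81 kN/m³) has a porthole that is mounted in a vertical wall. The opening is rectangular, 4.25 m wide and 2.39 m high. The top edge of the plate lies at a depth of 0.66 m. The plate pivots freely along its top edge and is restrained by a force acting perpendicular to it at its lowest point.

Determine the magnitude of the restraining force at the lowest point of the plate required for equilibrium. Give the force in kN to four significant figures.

P ≈ 99.81 kN

γ = 0.889 × 9.81 = 8.72109 kN/m³.
The centroid lies 2.39/2 = 1.195 m below the top edge, so the centroid depth is h_c = 0.66 + 1.195 = 1.855 m.
A = 4.25 × 2.39 = 10.1575 m².
Resultant F = γ·h_c·A = 8.72109 × 1.855 × 10.1575 = 164.324 kN.
I_c = b·h³/12 = 4.25 × 2.39³/12 = 4.83505 m⁴.
Centre of pressure: y_p = y_c + I_c/(y_c·A) = 1.855 + 4.83505/(1.855 × 10.1575) = 1.855 + 0.256608 = 2.11161 m along the plane.
The resultant acts 1.195 + 0.256608 = 1.45161 m (along the plate) below the hinge at the top edge, so the moment about the hinge is M = F × 1.45161 = 164.324 × 1.45161 = 238.534 kN·m.
A normal force at the bottom, 2.39 m from the hinge, must supply this moment: P = 238.534/2.39 = 99.805 kN.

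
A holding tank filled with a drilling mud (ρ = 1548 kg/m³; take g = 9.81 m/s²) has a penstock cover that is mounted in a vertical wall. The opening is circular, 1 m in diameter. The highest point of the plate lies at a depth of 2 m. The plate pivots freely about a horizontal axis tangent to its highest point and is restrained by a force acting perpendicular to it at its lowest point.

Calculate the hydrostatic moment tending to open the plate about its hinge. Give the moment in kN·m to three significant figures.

γ = ρg = 1548 × 9.81 / 1000 = 15.18588 kN/m³.
The centroid is at the centre, 0.5 m below the top of the plate, so the centroid depth is h_c = 2 + 0.5 = 2.5 m.
A = π(0.5)² = 0.785398 m².
Resultant F = γ·h_c·A = 15.18588 × 2.5 × 0.785398 = 29.8174 kN.
I_c = πr⁴/4 = π × 0.5⁴/4 = 0.0490874 m⁴.
Centre of pressure: y_p = y_c + I_c/(y_c·A) = 2.5 + 0.0490874/(2.5 × 0.785398) = 2.5 + 0.025 = 2.525 m along the plane.
The resultant acts 0.5 + 0.025 = 0.525 m (along the plate) below the hinge at the top edge, so the moment about the hinge is M = F × 0.525 = 29.8174 × 0.525 = 15.6541 kN·m.

M ≈ 15.7 kN·m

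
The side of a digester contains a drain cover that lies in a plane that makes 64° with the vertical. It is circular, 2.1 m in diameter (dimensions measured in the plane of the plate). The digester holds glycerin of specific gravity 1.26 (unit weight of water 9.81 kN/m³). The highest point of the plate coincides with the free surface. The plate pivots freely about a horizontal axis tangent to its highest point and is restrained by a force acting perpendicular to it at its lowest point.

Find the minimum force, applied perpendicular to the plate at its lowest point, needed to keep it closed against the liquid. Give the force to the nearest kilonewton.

P ≈ 12 kN

γ = 1.26 × 9.81 = 12.3606 kN/m³.
The plate makes 64° with the vertical, i.e. θ = 90° − 64° = 26° to the horizontal. Measuring y along the incline from the free-surface line, vertical depth h = y·sinθ with sinθ = 0.438371.
The centroid is at the centre, 1.05 m below the top of the plate, so y_c = 1.05 m and h_c = 1.05 × 0.438371 = 0.46029 m.
A = π(1.05)² = 3.46361 m².
Resultant F = γ·h_c·A = 12.3606 × 0.46029 × 3.46361 = 19.7061 kN.
I_c = πr⁴/4 = π × 1.05⁴/4 = 0.954656 m⁴.
Centre of pressure: y_p = y_c + I_c/(y_c·A) = 1.05 + 0.954656/(1.05 × 3.46361) = 1.05 + 0.2625 = 1.3125 m along the plane.
The resultant acts 1.05 + 0.2625 = 1.3125 m (along the plate) below the hinge at the top edge, so the moment about the hinge is M = F × 1.3125 = 19.7061 × 1.3125 = 25.8643 kN·m.
A normal force at the bottom, 2.1 m from the hinge, must supply this moment: P = 25.8643/2.1 = 12.3163 kN.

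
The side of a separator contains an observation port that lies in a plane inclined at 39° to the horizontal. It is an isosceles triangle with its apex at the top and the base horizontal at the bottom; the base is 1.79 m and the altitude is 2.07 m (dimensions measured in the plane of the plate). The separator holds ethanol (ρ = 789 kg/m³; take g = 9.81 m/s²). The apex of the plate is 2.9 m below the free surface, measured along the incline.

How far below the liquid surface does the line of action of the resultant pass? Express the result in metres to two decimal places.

γ = ρg = 789 × 9.81 / 1000 = 7.74009 kN/m³.
Let θ = 39° be the plate's angle to the horizontal; measure y along the incline from where the plane meets the free surface. Vertical depth h = y·sinθ with sinθ = 0.629320.
With the apex up, the centroid sits 2h/3 = 2 × 2.07/3 = 1.38 m below the apex, so y_c = 2.9 + 1.38 = 4.28 m and h_c = 4.28 × 0.629320 = 2.69349 m.
A = ½ × 1.79 × 2.07 = 1.85265 m².
Resultant F = γ·h_c·A = 7.74009 × 2.69349 × 1.85265 = 38.6238 kN.
I_c = b·h³/36 = 1.79 × 2.07³/36 = 0.441023 m⁴.
Centre of pressure: y_p = y_c + I_c/(y_c·A) = 4.28 + 0.441023/(4.28 × 1.85265) = 4.28 + 0.0556191 = 4.33562 m along the plane.
Vertically, h_p = y_p·sinθ = 4.33562 × 0.629320 = 2.72849 m.

h_p = 2.73 m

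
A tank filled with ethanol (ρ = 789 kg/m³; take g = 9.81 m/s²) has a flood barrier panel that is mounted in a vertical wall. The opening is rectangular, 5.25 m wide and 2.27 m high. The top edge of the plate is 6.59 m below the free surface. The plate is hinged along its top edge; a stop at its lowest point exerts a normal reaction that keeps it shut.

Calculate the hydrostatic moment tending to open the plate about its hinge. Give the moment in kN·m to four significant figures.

γ = ρg = 789 × 9.81 / 1000 = 7.74009 kN/m³.
The centroid lies 2.27/2 = 1.135 m below the top edge, so the centroid depth is h_c = 6.59 + 1.135 = 7.725 m.
A = 5.25 × 2.27 = 11.9175 m².
Resultant F = γ·h_c·A = 7.74009 × 7.725 × 11.9175 = 712.573 kN.
I_c = b·h³/12 = 5.25 × 2.27³/12 = 5.11747 m⁴.
Centre of pressure: y_p = y_c + I_c/(y_c·A) = 7.725 + 5.11747/(7.725 × 11.9175) = 7.725 + 0.0555868 = 7.78059 m along the plane.
The resultant acts 1.135 + 0.0555868 = 1.19059 m (along the plate) below the hinge at the top edge, so the moment about the hinge is M = F × 1.19059 = 712.573 × 1.19059 = 848.382 kN·m.

M ≈ 848.4 kN·m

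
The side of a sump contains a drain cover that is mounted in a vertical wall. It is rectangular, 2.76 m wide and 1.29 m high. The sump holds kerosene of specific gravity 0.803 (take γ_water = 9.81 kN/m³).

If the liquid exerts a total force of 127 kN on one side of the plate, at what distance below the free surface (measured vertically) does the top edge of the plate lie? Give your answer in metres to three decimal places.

d_top ≈ 3.883 m

γ = 0.803 × 9.81 = 7.87743 kN/m³.
A = 2.76 × 1.29 = 3.5604 m².
From F = γ·h_c·A, the centroid depth is h_c = 127/(7.87743 × 3.5604) = 4.52815 m.
The centroid lies 1.29/2 = 0.645 m below the top edge, so the top edge sits at h_top = 4.52815 − 0.645 = 3.88315 m below the surface.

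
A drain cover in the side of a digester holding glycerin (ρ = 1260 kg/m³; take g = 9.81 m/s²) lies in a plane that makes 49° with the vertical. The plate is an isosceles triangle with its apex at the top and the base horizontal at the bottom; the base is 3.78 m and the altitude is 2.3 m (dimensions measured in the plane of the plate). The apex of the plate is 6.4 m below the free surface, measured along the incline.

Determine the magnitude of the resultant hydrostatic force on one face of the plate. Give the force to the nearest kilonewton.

F ≈ 280 kN

γ = ρg = 1260 × 9.81 / 1000 = 12.3606 kN/m³.
The plate makes 49° with the vertical, i.e. θ = 90° − 49° = 41° to the horizontal. Measuring y along the incline from the free-surface line, vertical depth h = y·sinθ with sinθ = 0.656059.
With the apex up, the centroid sits 2h/3 = 2 × 2.3/3 = 1.53333 m below the apex, so y_c = 6.4 + 1.53333 = 7.93333 m and h_c = 7.93333 × 0.656059 = 5.20473 m.
A = ½ × 3.78 × 2.3 = 4.347 m².
Resultant F = γ·h_c·A = 12.3606 × 5.20473 × 4.347 = 279.658 kN.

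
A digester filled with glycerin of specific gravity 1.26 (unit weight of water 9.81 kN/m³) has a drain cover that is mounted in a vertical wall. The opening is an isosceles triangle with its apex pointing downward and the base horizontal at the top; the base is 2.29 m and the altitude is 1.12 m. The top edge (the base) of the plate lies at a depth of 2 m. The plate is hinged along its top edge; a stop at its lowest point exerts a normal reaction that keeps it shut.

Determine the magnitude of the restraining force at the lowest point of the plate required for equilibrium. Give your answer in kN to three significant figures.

γ = 1.26 × 9.81 = 12.3606 kN/m³.
With the apex down, the centroid sits h/3 = 1.12/3 = 0.373333 m below the base (the top edge), so the centroid depth is h_c = 2 + 0.373333 = 2.37333 m.
A = ½ × 2.29 × 1.12 = 1.2824 m².
Resultant F = γ·h_c·A = 12.3606 × 2.37333 × 1.2824 = 37.6202 kN.
I_c = b·h³/36 = 2.29 × 1.12³/36 = 0.089369 m⁴.
Centre of pressure: y_p = y_c + I_c/(y_c·A) = 2.37333 + 0.089369/(2.37333 × 1.2824) = 2.37333 + 0.0293633 = 2.40269 m along the plane.
The resultant acts 0.373333 + 0.0293633 = 0.402696 m (along the plate) below the hinge at the top edge, so the moment about the hinge is M = F × 0.402696 = 37.6202 × 0.402696 = 15.1495 kN·m.
A normal force at the bottom, 1.12 m from the hinge, must supply this moment: P = 15.1495/1.12 = 13.5263 kN.

P ≈ 13.5 kN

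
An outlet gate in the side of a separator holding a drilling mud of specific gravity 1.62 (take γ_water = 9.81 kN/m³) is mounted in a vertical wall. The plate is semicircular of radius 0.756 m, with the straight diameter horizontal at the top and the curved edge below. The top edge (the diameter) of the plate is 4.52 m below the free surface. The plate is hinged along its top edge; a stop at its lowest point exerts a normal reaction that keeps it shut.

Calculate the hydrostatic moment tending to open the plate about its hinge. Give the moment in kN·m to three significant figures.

γ = 1.62 × 9.81 = 15.8922 kN/m³.
The centroid of a semicircle lies 4r/(3π) = 0.320856 m from the diameter, here below the top edge, so the centroid depth is h_c = 4.52 + 0.320856 = 4.84086 m.
A = πr²/2 = π × 0.756²/2 = 0.897767 m².
Resultant F = γ·h_c·A = 15.8922 × 4.84086 × 0.897767 = 69.0669 kN.
I_c = (π/8 − 8/(9π))·r⁴ = 0.109757 × 0.756⁴ = 0.0358525 m⁴.
Centre of pressure: y_p = y_c + I_c/(y_c·A) = 4.84086 + 0.0358525/(4.84086 × 0.897767) = 4.84086 + 0.00824961 = 4.84911 m along the plane.
The resultant acts 0.320856 + 0.00824961 = 0.329106 m (along the plate) below the hinge at the top edge, so the moment about the hinge is M = F × 0.329106 = 69.0669 × 0.329106 = 22.7303 kN·m.

M ≈ 22.7 kN·m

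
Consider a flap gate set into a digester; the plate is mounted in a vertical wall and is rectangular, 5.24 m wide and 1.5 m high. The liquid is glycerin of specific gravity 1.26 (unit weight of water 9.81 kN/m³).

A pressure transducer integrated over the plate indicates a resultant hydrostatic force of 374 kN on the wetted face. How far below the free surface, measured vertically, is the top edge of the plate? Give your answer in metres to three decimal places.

γ = 1.26 × 9.81 = 12.3606 kN/m³.
A = 5.24 × 1.5 = 7.86 m².
From F = γ·h_c·A, the centroid depth is h_c = 374/(12.3606 × 7.86) = 3.84955 m.
The centroid lies 1.5/2 = 0.75 m below the top edge, so the top edge sits at h_top = 3.84955 − 0.75 = 3.09955 m below the surface.

d_top ≈ 3.100 m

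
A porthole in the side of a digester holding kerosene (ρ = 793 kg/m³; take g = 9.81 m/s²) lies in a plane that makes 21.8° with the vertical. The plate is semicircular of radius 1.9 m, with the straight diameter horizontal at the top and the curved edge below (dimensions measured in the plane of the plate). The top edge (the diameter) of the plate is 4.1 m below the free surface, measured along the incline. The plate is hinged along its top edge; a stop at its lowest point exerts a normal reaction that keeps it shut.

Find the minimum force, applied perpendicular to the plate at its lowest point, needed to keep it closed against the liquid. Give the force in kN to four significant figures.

γ = ρg = 793 × 9.81 / 1000 = 7.77933 kN/m³.
The plate makes 21.8° with the vertical, i.e. θ = 90° − 21.8° = 68.2° to the horizontal. Measuring y along the incline from the free-surface line, vertical depth h = y·sinθ with sinθ = 0.928486.
The centroid of a semicircle lies 4r/(3π) = 0.806385 m from the diameter, here below the top edge, so y_c = 4.1 + 0.806385 = 4.90638 m and h_c = 4.90638 × 0.928486 = 4.55551 m.
A = πr²/2 = π × 1.9²/2 = 5.67057 m².
Resultant F = γ·h_c·A = 7.77933 × 4.55551 × 5.67057 = 200.958 kN.
I_c = (π/8 − 8/(9π))·r⁴ = 0.109757 × 1.9⁴ = 1.43036 m⁴.
Centre of pressure: y_p = y_c + I_c/(y_c·A) = 4.90638 + 1.43036/(4.90638 × 5.67057) = 4.90638 + 0.0514112 = 4.95779 m along the plane.
The resultant acts 0.806385 + 0.0514112 = 0.857796 m (along the plate) below the hinge at the top edge, so the moment about the hinge is M = F × 0.857796 = 200.958 × 0.857796 = 172.381 kN·m.
A normal force at the bottom, 1.9 m from the hinge, must supply this moment: P = 172.381/1.9 = 90.7268 kN.

P ≈ 90.73 kN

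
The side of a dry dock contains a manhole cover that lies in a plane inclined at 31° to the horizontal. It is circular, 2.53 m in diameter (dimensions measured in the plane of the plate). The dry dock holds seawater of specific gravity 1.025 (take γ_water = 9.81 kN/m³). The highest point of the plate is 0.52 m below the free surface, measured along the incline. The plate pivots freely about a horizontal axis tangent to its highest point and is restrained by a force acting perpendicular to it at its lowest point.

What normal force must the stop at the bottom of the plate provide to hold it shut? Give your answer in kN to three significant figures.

γ = 1.025 × 9.81 = 10.05525 kN/m³.
Let θ = 31° be the plate's angle to the horizontal; measure y along the incline from where the plane meets the free surface. Vertical depth h = y·sinθ with sinθ = 0.515038.
The centroid is at the centre, 1.265 m below the top of the plate, so y_c = 0.52 + 1.265 = 1.785 m and h_c = 1.785 × 0.515038 = 0.919343 m.
A = π(1.265)² = 5.02726 m².
Resultant F = γ·h_c·A = 10.05525 × 0.919343 × 5.02726 = 46.4731 kN.
I_c = πr⁴/4 = π × 1.265⁴/4 = 2.01118 m⁴.
Centre of pressure: y_p = y_c + I_c/(y_c·A) = 1.785 + 2.01118/(1.785 × 5.02726) = 1.785 + 0.22412 = 2.00912 m along the plane.
The resultant acts 1.265 + 0.22412 = 1.48912 m (along the plate) below the hinge at the top edge, so the moment about the hinge is M = F × 1.48912 = 46.4731 × 1.48912 = 69.204 kN·m.
A normal force at the bottom, 2.53 m from the hinge, must supply this moment: P = 69.204/2.53 = 27.3534 kN.

P ≈ 27.4 kN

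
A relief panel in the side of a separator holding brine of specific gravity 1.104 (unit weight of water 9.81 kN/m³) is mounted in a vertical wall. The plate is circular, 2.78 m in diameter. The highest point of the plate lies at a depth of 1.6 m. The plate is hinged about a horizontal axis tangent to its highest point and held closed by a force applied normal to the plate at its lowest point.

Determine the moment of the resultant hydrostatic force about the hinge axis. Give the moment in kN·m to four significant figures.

M ≈ 305.0 kN·m

γ = 1.104 × 9.81 = 10.83024 kN/m³.
The centroid is at the centre, 1.39 m below the top of the plate, so the centroid depth is h_c = 1.6 + 1.39 = 2.99 m.
A = π(1.39)² = 6.06987 m².
Resultant F = γ·h_c·A = 10.83024 × 2.99 × 6.06987 = 196.557 kN.
I_c = πr⁴/4 = π × 1.39⁴/4 = 2.9319 m⁴.
Centre of pressure: y_p = y_c + I_c/(y_c·A) = 2.99 + 2.9319/(2.99 × 6.06987) = 2.99 + 0.161547 = 3.15155 m along the plane.
The resultant acts 1.39 + 0.161547 = 1.55155 m (along the plate) below the hinge at the top edge, so the moment about the hinge is M = F × 1.55155 = 196.557 × 1.55155 = 304.968 kN·m.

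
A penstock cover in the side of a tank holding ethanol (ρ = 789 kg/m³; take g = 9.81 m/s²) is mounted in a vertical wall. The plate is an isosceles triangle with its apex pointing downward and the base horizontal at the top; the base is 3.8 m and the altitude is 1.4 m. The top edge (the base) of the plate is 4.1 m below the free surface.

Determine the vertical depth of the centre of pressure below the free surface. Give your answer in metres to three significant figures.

γ = ρg = 789 × 9.81 / 1000 = 7.74009 kN/m³.
With the apex down, the centroid sits h/3 = 1.4/3 = 0.466667 m below the base (the top edge), so the centroid depth is h_c = 4.1 + 0.466667 = 4.56667 m.
A = ½ × 3.8 × 1.4 = 2.66 m².
Resultant F = γ·h_c·A = 7.74009 × 4.56667 × 2.66 = 94.0215 kN.
I_c = b·h³/36 = 3.8 × 1.4³/36 = 0.289644 m⁴.
Centre of pressure: y_p = y_c + I_c/(y_c·A) = 4.56667 + 0.289644/(4.56667 × 2.66) = 4.56667 + 0.0238442 = 4.59051 m along the plane.

h_p = 4.59 m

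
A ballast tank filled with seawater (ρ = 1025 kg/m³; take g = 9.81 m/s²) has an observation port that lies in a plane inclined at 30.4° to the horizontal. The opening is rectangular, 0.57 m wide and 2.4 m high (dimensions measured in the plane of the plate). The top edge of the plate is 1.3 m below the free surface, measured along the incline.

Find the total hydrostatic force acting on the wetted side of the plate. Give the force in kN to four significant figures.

γ = ρg = 1025 × 9.81 / 1000 = 10.05525 kN/m³.
Let θ = 30.4° be the plate's angle to the horizontal; measure y along the incline from where the plane meets the free surface. Vertical depth h = y·sinθ with sinθ = 0.506034.
The centroid lies 2.4/2 = 1.2 m below the top edge, so y_c = 1.3 + 1.2 = 2.5 m and h_c = 2.5 × 0.506034 = 1.26509 m.
A = 0.57 × 2.4 = 1.368 m².
Resultant F = γ·h_c·A = 10.05525 × 1.26509 × 1.368 = 17.402 kN.

F ≈ 17.40 kN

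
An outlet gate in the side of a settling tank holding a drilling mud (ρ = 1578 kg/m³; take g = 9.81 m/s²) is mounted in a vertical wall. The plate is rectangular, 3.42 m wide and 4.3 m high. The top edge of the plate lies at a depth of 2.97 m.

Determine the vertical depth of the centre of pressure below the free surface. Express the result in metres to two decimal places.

h_p = 5.42 m

γ = ρg = 1578 × 9.81 / 1000 = 15.48018 kN/m³.
The centroid lies 4.3/2 = 2.15 m below the top edge, so the centroid depth is h_c = 2.97 + 2.15 = 5.12 m.
A = 3.42 × 4.3 = 14.706 m².
Resultant F = γ·h_c·A = 15.48018 × 5.12 × 14.706 = 1165.58 kN.
I_c = b·h³/12 = 3.42 × 4.3³/12 = 22.6595 m⁴.
Centre of pressure: y_p = y_c + I_c/(y_c·A) = 5.12 + 22.6595/(5.12 × 14.706) = 5.12 + 0.300944 = 5.42094 m along the plane.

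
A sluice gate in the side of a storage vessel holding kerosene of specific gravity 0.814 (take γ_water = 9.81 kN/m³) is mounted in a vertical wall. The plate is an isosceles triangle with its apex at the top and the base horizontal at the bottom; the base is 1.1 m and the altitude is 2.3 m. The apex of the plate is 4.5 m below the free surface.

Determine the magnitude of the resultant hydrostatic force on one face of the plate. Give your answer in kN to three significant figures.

γ = 0.814 × 9.81 = 7.98534 kN/m³.
With the apex up, the centroid sits 2h/3 = 2 × 2.3/3 = 1.53333 m below the apex, so the centroid depth is h_c = 4.5 + 1.53333 = 6.03333 m.
A = ½ × 1.1 × 2.3 = 1.265 m².
Resultant F = γ·h_c·A = 7.98534 × 6.03333 × 1.265 = 60.9454 kN.

F ≈ 60.9 kN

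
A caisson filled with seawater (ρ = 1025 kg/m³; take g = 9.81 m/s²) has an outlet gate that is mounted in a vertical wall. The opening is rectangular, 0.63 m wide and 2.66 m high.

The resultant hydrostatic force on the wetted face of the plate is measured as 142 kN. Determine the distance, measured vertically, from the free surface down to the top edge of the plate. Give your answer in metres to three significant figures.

d_top ≈ 7.10 m

γ = ρg = 1025 × 9.81 / 1000 = 10.05525 kN/m³.
A = 0.63 × 2.66 = 1.6758 m².
From F = γ·h_c·A, the centroid depth is h_c = 142/(10.05525 × 1.6758) = 8.42701 m.
The centroid lies 2.66/2 = 1.33 m below the top edge, so the top edge sits at h_top = 8.42701 − 1.33 = 7.09701 m below the surface.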